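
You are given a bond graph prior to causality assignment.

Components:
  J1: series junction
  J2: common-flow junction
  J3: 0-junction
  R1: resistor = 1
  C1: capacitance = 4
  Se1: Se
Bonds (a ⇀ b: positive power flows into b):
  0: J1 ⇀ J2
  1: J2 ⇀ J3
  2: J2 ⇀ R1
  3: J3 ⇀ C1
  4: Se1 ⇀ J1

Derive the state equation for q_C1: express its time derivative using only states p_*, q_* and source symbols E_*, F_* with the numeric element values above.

β4 |J1  (Se1 (Se) sets effort on bond)
β0 |J2  (closing 1-jn rule on J1)
β3 |J3  (C1 outputs effort q/C1)
β1 |J2  (J3 effort already set via bond 3)
β2 |R1  (J2 needs exactly one f-in)

dq_C1/dt = E_Se1 - q_C1/4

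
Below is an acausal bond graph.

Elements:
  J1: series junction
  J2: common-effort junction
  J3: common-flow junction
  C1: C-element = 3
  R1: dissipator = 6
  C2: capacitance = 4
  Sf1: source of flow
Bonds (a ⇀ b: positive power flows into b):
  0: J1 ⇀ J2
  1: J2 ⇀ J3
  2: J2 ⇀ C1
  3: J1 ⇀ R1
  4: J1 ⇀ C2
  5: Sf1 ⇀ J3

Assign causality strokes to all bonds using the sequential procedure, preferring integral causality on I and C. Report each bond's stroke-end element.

#5 |Sf1  (Sf1 (Sf) sets flow on bond)
#1 |J3  (common-f at J3 fixed by 5)
#2 |J2  (C1 outputs effort q/C1)
#0 |J1  (common-e at J2 fixed by 2)
#4 |J1  (C2 outputs effort q/C2)
#3 |R1  (J1 needs exactly one f-in)

bond 0 stroke→J1
bond 1 stroke→J3
bond 2 stroke→J2
bond 3 stroke→R1
bond 4 stroke→J1
bond 5 stroke→Sf1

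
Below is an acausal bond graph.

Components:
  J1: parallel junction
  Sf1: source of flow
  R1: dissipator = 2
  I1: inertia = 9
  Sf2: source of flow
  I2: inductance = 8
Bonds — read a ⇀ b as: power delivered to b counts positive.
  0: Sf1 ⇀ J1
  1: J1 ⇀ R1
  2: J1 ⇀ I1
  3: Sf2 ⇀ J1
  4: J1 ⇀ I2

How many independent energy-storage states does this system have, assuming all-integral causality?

2  (I1, I2 all integral)

b0 stroke→Sf1  (source Sf1 imposes f)
b3 stroke→Sf2  (Sf2 fixes flow; stroke at Sf2)
b2 stroke→I1  (I1 integral (f out))
b4 stroke→I2  (prefer integral on I2)
b1 stroke→J1  (J1: last free bond brings effort in)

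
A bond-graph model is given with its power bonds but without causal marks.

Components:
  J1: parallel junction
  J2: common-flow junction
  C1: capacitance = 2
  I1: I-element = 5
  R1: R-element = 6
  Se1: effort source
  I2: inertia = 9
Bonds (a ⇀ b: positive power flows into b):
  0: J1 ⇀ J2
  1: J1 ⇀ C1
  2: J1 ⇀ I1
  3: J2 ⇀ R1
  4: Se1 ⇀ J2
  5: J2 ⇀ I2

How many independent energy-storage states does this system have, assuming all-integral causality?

bond 4 |J2  (source Se1 imposes e)
bond 1 |J1  (C1 integral (e out))
bond 0 |J2  (common-e at J1 fixed by 1)
bond 2 |I1  (J1: bond 1 brought effort, rest push out)
bond 5 |I2  (I2 outputs flow p/I2)
bond 3 |J2  (J2: bond 5 brought flow, rest push out)

3  (C1, I1, I2 all integral)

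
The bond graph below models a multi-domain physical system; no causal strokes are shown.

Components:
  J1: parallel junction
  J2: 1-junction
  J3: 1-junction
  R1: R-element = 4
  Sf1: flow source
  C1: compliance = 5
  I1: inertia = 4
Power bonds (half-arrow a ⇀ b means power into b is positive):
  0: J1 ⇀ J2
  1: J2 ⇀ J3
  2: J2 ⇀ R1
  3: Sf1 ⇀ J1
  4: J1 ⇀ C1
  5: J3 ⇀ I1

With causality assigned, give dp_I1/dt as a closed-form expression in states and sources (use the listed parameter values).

bond 3 |Sf1  (source Sf1 imposes f)
bond 4 |J1  (C1: C, integral causality)
bond 0 |J2  (J1 effort already set via bond 4)
bond 5 |I1  (prefer integral on I1)
bond 1 |J3  (common-f at J3 fixed by 5)
bond 2 |J2  (1-jn J2 has f-setter on 1)

dp_I1/dt = -p_I1 + q_C1/5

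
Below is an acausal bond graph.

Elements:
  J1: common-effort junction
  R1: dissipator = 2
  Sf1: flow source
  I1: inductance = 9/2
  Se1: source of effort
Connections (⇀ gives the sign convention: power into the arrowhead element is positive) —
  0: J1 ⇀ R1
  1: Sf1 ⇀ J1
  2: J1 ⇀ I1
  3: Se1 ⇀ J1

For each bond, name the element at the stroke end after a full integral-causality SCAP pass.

b0 stroke at R1
b1 stroke at Sf1
b2 stroke at I1
b3 stroke at J1

#1 →Sf1  (Sf1: flow source, stroke at near end)
#3 →J1  (Se1: effort source, stroke at far end)
#0 →R1  (J1: bond 3 brought effort, rest push out)
#2 →I1  (common-e at J1 fixed by 3)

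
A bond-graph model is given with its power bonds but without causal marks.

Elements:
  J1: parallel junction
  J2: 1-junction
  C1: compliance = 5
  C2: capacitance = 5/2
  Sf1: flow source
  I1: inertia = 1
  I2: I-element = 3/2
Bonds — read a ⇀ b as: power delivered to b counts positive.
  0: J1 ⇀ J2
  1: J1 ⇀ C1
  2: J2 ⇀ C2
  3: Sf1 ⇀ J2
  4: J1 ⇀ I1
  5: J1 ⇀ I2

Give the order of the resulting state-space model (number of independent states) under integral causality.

4  (C1, C2, I1, I2 all integral)

bond 3 stroke→Sf1  (Sf1 fixes flow; stroke at Sf1)
bond 0 stroke→J2  (common-f at J2 fixed by 3)
bond 2 stroke→J2  (J2: bond 3 brought flow, rest push out)
bond 1 stroke→J1  (prefer integral on C1)
bond 4 stroke→I1  (common-e at J1 fixed by 1)
bond 5 stroke→I2  (J1: bond 1 brought effort, rest push out)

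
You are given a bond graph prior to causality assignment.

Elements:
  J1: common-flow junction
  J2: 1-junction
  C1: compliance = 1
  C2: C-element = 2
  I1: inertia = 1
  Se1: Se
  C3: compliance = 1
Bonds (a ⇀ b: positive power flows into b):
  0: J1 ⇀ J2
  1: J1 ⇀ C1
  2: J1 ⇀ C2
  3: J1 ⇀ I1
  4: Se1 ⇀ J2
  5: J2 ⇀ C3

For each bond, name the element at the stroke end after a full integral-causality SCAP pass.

β0 stroke→J1
β1 stroke→J1
β2 stroke→J1
β3 stroke→I1
β4 stroke→J2
β5 stroke→J2

β4 |J2  (Se1 (Se) sets effort on bond)
β1 |J1  (C1 outputs effort q/C1)
β2 |J1  (C2 integral (e out))
β3 |I1  (I1 outputs flow p/I1)
β0 |J1  (1-jn J1 has f-setter on 3)
β5 |J2  (J2: bond 0 brought flow, rest push out)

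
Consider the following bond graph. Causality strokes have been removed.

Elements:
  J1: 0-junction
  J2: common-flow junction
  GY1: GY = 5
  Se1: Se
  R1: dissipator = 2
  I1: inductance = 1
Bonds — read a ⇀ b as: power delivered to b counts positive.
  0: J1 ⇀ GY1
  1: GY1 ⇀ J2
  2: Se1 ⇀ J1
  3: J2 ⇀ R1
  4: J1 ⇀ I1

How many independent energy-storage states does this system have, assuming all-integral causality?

1  (I1 all integral)

#2 |J1  (source Se1 imposes e)
#0 |GY1  (0-jn J1 has e-setter on 2)
#4 |I1  (J1 effort already set via bond 2)
#1 |GY1  (GY1: gyrator matches bond 0)
#3 |J2  (1-jn J2 has f-setter on 1)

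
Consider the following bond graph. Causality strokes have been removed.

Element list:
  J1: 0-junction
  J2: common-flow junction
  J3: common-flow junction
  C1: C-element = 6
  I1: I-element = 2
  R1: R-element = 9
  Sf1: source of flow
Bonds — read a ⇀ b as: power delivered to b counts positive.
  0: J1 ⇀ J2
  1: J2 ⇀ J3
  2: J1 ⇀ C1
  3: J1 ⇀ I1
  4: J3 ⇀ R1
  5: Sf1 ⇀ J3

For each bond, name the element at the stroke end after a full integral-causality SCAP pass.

#0 →J2
#1 →J3
#2 →J1
#3 →I1
#4 →J3
#5 →Sf1

bond 5 |Sf1  (Sf1 (Sf) sets flow on bond)
bond 1 |J3  (J3: bond 5 brought flow, rest push out)
bond 4 |J3  (common-f at J3 fixed by 5)
bond 0 |J2  (J2: bond 1 brought flow, rest push out)
bond 2 |J1  (C1 outputs effort q/C1)
bond 3 |I1  (0-jn J1 has e-setter on 2)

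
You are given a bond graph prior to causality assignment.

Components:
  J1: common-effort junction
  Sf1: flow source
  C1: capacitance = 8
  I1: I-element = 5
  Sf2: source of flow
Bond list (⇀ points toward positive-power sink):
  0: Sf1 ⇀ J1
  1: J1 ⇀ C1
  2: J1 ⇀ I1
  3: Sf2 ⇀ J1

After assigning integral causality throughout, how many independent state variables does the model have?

#0 |Sf1  (Sf1 (Sf) sets flow on bond)
#3 |Sf2  (Sf2: flow source, stroke at near end)
#1 |J1  (C1: C, integral causality)
#2 |I1  (J1 effort already set via bond 1)

2  (C1, I1 all integral)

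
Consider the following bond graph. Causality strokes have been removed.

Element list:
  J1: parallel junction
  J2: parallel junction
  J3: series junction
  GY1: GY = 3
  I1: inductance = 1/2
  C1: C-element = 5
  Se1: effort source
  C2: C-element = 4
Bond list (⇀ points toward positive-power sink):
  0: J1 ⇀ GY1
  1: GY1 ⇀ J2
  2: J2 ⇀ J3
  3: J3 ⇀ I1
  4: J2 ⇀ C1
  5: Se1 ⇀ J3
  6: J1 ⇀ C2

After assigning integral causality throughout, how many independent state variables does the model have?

3  (C1, C2, I1 all integral)

b5 stroke at J3  (source Se1 imposes e)
b3 stroke at I1  (I1 outputs flow p/I1)
b2 stroke at J3  (1-jn J3 has f-setter on 3)
b4 stroke at J2  (C1 integral (e out))
b1 stroke at GY1  (0-jn J2 has e-setter on 4)
b0 stroke at GY1  (through GY1, causality inverts; strokes same side of GY1)
b6 stroke at J1  (J1: last free bond brings effort in)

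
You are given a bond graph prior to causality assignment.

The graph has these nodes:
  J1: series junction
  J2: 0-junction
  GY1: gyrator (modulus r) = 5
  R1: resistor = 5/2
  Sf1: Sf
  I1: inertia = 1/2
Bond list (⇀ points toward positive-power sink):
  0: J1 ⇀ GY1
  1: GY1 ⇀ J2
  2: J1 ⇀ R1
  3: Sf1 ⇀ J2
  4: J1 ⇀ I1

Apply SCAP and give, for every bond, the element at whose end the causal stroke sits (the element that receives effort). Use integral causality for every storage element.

bond 3 stroke at Sf1  (Sf1: flow source, stroke at near end)
bond 1 stroke at J2  (closing 0-jn rule on J2)
bond 0 stroke at J1  (GY GY1: same side as bond 1)
bond 4 stroke at I1  (I1: I, integral causality)
bond 2 stroke at J1  (1-jn J1 has f-setter on 4)

β0 |J1
β1 |J2
β2 |J1
β3 |Sf1
β4 |I1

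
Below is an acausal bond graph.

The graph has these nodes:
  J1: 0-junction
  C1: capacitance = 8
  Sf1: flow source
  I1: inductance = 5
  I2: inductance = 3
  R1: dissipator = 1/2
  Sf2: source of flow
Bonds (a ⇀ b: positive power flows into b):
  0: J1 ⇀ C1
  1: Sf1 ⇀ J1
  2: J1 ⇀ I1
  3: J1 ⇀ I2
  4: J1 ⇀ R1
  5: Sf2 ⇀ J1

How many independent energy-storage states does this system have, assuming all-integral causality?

3  (C1, I1, I2 all integral)

β1 →Sf1  (Sf1 (Sf) sets flow on bond)
β5 →Sf2  (Sf2 (Sf) sets flow on bond)
β0 →J1  (C1 integral (e out))
β2 →I1  (J1: bond 0 brought effort, rest push out)
β3 →I2  (common-e at J1 fixed by 0)
β4 →R1  (common-e at J1 fixed by 0)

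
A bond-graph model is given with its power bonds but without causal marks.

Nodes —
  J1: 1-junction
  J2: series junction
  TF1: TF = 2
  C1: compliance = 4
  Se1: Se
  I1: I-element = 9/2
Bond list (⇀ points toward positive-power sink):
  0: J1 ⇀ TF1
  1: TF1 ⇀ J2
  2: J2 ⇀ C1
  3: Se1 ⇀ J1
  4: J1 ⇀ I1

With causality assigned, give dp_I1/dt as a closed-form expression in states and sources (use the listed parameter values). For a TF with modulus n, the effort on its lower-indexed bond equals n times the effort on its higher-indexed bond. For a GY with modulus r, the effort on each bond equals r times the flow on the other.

dp_I1/dt = E_Se1 - q_C1/2

#3 stroke→J1  (source Se1 imposes e)
#2 stroke→J2  (C1: C, integral causality)
#1 stroke→TF1  (J2 needs exactly one f-in)
#0 stroke→J1  (TF TF1: opposite of bond 1)
#4 stroke→I1  (J1: last free bond brings flow in)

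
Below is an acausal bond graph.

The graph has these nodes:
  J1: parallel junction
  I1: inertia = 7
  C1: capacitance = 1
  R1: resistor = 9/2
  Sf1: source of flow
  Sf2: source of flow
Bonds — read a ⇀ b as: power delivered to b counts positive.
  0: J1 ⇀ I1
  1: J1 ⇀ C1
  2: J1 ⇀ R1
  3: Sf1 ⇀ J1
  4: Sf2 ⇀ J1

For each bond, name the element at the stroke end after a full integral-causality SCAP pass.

#3 →Sf1  (Sf1 (Sf) sets flow on bond)
#4 →Sf2  (Sf2: flow source, stroke at near end)
#0 →I1  (I1 outputs flow p/I1)
#1 →J1  (C1 outputs effort q/C1)
#2 →R1  (0-jn J1 has e-setter on 1)

b0 stroke→I1
b1 stroke→J1
b2 stroke→R1
b3 stroke→Sf1
b4 stroke→Sf2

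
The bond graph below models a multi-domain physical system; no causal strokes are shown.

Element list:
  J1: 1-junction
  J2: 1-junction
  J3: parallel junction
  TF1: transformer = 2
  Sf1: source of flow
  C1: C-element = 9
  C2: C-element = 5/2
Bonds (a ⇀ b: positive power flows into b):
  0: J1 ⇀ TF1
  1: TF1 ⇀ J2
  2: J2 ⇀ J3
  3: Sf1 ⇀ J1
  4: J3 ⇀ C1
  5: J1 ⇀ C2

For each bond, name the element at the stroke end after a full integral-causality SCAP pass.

β0 stroke→J1
β1 stroke→TF1
β2 stroke→J2
β3 stroke→Sf1
β4 stroke→J3
β5 stroke→J1

#3 stroke→Sf1  (Sf1: flow source, stroke at near end)
#0 stroke→J1  (common-f at J1 fixed by 3)
#5 stroke→J1  (1-jn J1 has f-setter on 3)
#1 stroke→TF1  (TF1 one-in-one-out from 0)
#2 stroke→J2  (J2: bond 1 brought flow, rest push out)
#4 stroke→J3  (only one effort-in slot at J3)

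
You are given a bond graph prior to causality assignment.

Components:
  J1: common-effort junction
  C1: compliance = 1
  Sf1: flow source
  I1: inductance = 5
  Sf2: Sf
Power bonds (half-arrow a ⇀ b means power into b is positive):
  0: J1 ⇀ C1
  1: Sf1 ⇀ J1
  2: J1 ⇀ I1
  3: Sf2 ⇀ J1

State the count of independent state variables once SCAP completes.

2  (C1, I1 all integral)

#1 |Sf1  (source Sf1 imposes f)
#3 |Sf2  (Sf2 fixes flow; stroke at Sf2)
#0 |J1  (prefer integral on C1)
#2 |I1  (J1: bond 0 brought effort, rest push out)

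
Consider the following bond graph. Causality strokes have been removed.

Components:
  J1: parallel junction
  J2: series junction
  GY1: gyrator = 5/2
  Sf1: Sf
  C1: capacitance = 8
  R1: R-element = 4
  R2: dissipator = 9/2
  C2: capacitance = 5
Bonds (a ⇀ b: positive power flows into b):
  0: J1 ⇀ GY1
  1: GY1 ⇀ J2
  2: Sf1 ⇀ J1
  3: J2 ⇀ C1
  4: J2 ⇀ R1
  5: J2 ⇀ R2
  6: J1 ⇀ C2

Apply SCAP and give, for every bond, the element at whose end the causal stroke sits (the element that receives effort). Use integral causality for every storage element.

β2 stroke→Sf1  (Sf1: flow source, stroke at near end)
β3 stroke→J2  (C1 outputs effort q/C1)
β6 stroke→J1  (C2 outputs effort q/C2)
β0 stroke→GY1  (J1: bond 6 brought effort, rest push out)
β1 stroke→GY1  (GY GY1: same side as bond 0)
β4 stroke→J2  (1-jn J2 has f-setter on 1)
β5 stroke→J2  (1-jn J2 has f-setter on 1)

bond 0 |GY1
bond 1 |GY1
bond 2 |Sf1
bond 3 |J2
bond 4 |J2
bond 5 |J2
bond 6 |J1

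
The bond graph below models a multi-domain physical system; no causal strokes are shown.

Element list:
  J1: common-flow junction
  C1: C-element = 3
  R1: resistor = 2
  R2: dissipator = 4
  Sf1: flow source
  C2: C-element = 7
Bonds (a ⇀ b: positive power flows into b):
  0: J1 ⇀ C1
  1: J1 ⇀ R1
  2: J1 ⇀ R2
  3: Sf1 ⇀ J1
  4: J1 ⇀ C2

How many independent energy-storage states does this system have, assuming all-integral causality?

2  (C1, C2 all integral)

β3 stroke→Sf1  (source Sf1 imposes f)
β0 stroke→J1  (J1: bond 3 brought flow, rest push out)
β1 stroke→J1  (J1 flow already set via bond 3)
β2 stroke→J1  (J1 flow already set via bond 3)
β4 stroke→J1  (J1 flow already set via bond 3)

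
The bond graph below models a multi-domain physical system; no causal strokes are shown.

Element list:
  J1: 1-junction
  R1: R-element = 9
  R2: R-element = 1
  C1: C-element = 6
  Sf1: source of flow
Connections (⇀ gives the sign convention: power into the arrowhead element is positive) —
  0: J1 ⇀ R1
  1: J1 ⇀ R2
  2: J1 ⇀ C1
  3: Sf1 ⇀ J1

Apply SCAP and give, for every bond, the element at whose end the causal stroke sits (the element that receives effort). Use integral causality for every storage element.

β0 stroke at J1
β1 stroke at J1
β2 stroke at J1
β3 stroke at Sf1

b3 stroke→Sf1  (source Sf1 imposes f)
b0 stroke→J1  (J1: bond 3 brought flow, rest push out)
b1 stroke→J1  (1-jn J1 has f-setter on 3)
b2 stroke→J1  (common-f at J1 fixed by 3)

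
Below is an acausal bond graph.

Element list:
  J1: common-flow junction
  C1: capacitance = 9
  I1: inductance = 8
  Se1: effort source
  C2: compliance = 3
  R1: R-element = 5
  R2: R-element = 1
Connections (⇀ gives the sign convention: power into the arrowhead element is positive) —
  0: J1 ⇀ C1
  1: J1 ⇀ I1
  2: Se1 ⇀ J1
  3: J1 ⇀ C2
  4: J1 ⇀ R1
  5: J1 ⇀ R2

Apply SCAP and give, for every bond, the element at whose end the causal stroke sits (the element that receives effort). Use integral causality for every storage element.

b2 stroke at J1  (Se1: effort source, stroke at far end)
b0 stroke at J1  (C1: C, integral causality)
b1 stroke at I1  (I1 outputs flow p/I1)
b3 stroke at J1  (J1 flow already set via bond 1)
b4 stroke at J1  (1-jn J1 has f-setter on 1)
b5 stroke at J1  (common-f at J1 fixed by 1)

bond 0 →J1
bond 1 →I1
bond 2 →J1
bond 3 →J1
bond 4 →J1
bond 5 →J1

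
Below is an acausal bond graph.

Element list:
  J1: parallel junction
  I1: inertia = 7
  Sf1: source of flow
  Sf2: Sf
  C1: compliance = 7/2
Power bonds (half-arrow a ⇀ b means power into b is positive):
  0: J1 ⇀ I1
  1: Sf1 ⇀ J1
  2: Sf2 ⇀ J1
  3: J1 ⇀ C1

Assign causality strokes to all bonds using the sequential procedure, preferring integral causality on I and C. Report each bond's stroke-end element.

#1 stroke→Sf1  (Sf1 (Sf) sets flow on bond)
#2 stroke→Sf2  (Sf2 (Sf) sets flow on bond)
#0 stroke→I1  (I1 outputs flow p/I1)
#3 stroke→J1  (J1 needs exactly one e-in)

b0 →I1
b1 →Sf1
b2 →Sf2
b3 →J1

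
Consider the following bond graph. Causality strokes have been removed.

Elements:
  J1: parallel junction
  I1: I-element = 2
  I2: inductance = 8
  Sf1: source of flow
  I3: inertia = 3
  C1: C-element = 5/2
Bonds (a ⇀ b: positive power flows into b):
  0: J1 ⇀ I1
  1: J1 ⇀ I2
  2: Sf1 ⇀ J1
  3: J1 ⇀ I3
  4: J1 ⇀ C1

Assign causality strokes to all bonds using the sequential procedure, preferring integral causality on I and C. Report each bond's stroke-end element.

bond 2 →Sf1  (Sf1: flow source, stroke at near end)
bond 0 →I1  (I1 integral (f out))
bond 1 →I2  (I2 outputs flow p/I2)
bond 3 →I3  (I3 integral (f out))
bond 4 →J1  (only one effort-in slot at J1)

β0 →I1
β1 →I2
β2 →Sf1
β3 →I3
β4 →J1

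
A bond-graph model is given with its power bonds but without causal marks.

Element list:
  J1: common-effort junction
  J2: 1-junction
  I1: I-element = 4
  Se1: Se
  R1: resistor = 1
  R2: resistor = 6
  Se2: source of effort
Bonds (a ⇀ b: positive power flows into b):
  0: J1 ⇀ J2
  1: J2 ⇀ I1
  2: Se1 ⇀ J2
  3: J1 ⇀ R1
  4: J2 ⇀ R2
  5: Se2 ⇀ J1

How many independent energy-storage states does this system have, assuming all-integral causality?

1  (I1 all integral)

#2 |J2  (Se1 (Se) sets effort on bond)
#5 |J1  (Se2: effort source, stroke at far end)
#0 |J2  (J1 effort already set via bond 5)
#3 |R1  (common-e at J1 fixed by 5)
#1 |I1  (prefer integral on I1)
#4 |J2  (1-jn J2 has f-setter on 1)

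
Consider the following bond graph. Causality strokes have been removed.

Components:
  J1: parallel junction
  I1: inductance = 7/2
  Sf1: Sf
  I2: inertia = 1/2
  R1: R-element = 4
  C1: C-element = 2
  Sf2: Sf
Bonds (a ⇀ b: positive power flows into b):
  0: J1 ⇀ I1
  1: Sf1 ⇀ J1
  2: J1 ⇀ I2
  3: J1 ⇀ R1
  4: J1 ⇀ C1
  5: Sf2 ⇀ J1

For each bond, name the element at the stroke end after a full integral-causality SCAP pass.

b0 |I1
b1 |Sf1
b2 |I2
b3 |R1
b4 |J1
b5 |Sf2

b1 |Sf1  (source Sf1 imposes f)
b5 |Sf2  (source Sf2 imposes f)
b0 |I1  (I1: I, integral causality)
b2 |I2  (prefer integral on I2)
b4 |J1  (C1 integral (e out))
b3 |R1  (J1: bond 4 brought effort, rest push out)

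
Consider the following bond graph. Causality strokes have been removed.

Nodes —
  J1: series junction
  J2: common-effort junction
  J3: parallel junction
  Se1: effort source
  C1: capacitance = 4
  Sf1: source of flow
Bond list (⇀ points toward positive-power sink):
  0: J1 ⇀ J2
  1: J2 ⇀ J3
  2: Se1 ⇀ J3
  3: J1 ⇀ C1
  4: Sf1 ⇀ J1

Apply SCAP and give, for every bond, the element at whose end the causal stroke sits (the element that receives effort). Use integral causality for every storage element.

β0 stroke at J1
β1 stroke at J2
β2 stroke at J3
β3 stroke at J1
β4 stroke at Sf1

bond 2 |J3  (Se1 (Se) sets effort on bond)
bond 4 |Sf1  (Sf1 fixes flow; stroke at Sf1)
bond 0 |J1  (1-jn J1 has f-setter on 4)
bond 3 |J1  (J1 flow already set via bond 4)
bond 1 |J2  (only one effort-in slot at J2)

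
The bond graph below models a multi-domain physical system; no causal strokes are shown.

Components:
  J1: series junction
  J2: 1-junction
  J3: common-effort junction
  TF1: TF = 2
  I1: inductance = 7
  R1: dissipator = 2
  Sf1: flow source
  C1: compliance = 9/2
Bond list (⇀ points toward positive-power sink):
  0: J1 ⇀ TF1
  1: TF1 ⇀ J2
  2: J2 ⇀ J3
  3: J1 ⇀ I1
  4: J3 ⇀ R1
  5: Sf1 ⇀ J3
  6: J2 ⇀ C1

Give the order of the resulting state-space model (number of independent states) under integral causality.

b5 |Sf1  (Sf1: flow source, stroke at near end)
b3 |I1  (I1 outputs flow p/I1)
b0 |J1  (J1 flow already set via bond 3)
b1 |TF1  (TF1 one-in-one-out from 0)
b2 |J2  (common-f at J2 fixed by 1)
b6 |J2  (1-jn J2 has f-setter on 1)
b4 |J3  (closing 0-jn rule on J3)

2  (C1, I1 all integral)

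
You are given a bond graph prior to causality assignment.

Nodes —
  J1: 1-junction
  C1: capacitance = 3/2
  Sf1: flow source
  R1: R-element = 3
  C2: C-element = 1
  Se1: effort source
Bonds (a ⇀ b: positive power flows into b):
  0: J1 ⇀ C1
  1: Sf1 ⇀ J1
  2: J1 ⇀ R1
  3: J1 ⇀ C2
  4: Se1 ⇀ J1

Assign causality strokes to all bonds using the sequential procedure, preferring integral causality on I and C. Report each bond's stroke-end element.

β1 |Sf1  (source Sf1 imposes f)
β4 |J1  (Se1: effort source, stroke at far end)
β0 |J1  (common-f at J1 fixed by 1)
β2 |J1  (J1: bond 1 brought flow, rest push out)
β3 |J1  (J1: bond 1 brought flow, rest push out)

#0 →J1
#1 →Sf1
#2 →J1
#3 →J1
#4 →J1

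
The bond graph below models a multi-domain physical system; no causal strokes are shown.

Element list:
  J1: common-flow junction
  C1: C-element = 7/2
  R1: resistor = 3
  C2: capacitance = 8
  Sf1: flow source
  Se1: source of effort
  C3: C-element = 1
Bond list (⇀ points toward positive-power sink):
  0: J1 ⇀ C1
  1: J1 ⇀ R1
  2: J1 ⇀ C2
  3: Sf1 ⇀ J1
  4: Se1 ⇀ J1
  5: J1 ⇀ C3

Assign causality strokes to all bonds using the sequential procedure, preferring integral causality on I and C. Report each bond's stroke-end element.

bond 0 →J1
bond 1 →J1
bond 2 →J1
bond 3 →Sf1
bond 4 →J1
bond 5 →J1

b3 stroke→Sf1  (source Sf1 imposes f)
b4 stroke→J1  (source Se1 imposes e)
b0 stroke→J1  (J1 flow already set via bond 3)
b1 stroke→J1  (J1: bond 3 brought flow, rest push out)
b2 stroke→J1  (J1: bond 3 brought flow, rest push out)
b5 stroke→J1  (J1: bond 3 brought flow, rest push out)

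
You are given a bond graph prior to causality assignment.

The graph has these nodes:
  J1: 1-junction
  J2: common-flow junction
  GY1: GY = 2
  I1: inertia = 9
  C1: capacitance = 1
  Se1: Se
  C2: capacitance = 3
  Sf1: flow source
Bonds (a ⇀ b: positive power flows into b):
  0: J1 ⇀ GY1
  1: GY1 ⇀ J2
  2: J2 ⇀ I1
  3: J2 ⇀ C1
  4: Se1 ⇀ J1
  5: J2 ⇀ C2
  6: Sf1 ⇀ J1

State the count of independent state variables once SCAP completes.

b4 stroke→J1  (Se1 fixes effort; stroke away)
b6 stroke→Sf1  (Sf1 (Sf) sets flow on bond)
b0 stroke→J1  (common-f at J1 fixed by 6)
b1 stroke→J2  (through GY1, causality inverts; strokes same side of GY1)
b2 stroke→I1  (I1 integral (f out))
b3 stroke→J2  (common-f at J2 fixed by 2)
b5 stroke→J2  (1-jn J2 has f-setter on 2)

3  (C1, C2, I1 all integral)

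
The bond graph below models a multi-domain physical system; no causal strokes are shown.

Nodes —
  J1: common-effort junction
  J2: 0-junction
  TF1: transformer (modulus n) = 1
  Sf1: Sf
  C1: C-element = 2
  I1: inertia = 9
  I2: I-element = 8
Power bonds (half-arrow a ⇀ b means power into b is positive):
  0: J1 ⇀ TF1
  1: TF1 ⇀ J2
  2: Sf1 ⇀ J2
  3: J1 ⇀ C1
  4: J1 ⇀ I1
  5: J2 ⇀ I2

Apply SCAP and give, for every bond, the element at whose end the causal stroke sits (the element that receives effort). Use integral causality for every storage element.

#0 stroke→TF1
#1 stroke→J2
#2 stroke→Sf1
#3 stroke→J1
#4 stroke→I1
#5 stroke→I2

b2 |Sf1  (Sf1: flow source, stroke at near end)
b3 |J1  (C1 outputs effort q/C1)
b0 |TF1  (J1: bond 3 brought effort, rest push out)
b4 |I1  (0-jn J1 has e-setter on 3)
b1 |J2  (TF1: transformer flips bond 0)
b5 |I2  (0-jn J2 has e-setter on 1)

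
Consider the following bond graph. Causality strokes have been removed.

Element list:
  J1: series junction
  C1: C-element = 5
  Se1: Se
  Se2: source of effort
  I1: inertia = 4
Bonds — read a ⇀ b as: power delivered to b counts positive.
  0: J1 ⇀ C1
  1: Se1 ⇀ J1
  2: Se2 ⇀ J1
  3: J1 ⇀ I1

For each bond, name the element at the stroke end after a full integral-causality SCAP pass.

b0 |J1
b1 |J1
b2 |J1
b3 |I1

b1 |J1  (Se1 (Se) sets effort on bond)
b2 |J1  (source Se2 imposes e)
b0 |J1  (C1 integral (e out))
b3 |I1  (only one flow-in slot at J1)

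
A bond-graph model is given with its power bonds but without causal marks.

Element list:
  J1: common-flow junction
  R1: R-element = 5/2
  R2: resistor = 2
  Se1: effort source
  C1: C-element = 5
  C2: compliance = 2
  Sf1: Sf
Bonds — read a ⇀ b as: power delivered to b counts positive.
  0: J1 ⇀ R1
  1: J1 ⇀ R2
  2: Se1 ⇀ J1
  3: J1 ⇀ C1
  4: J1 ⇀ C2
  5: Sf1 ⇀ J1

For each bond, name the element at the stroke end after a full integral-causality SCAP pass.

bond 0 →J1
bond 1 →J1
bond 2 →J1
bond 3 →J1
bond 4 →J1
bond 5 →Sf1

#2 stroke→J1  (Se1 (Se) sets effort on bond)
#5 stroke→Sf1  (source Sf1 imposes f)
#0 stroke→J1  (common-f at J1 fixed by 5)
#1 stroke→J1  (J1: bond 5 brought flow, rest push out)
#3 stroke→J1  (1-jn J1 has f-setter on 5)
#4 stroke→J1  (J1 flow already set via bond 5)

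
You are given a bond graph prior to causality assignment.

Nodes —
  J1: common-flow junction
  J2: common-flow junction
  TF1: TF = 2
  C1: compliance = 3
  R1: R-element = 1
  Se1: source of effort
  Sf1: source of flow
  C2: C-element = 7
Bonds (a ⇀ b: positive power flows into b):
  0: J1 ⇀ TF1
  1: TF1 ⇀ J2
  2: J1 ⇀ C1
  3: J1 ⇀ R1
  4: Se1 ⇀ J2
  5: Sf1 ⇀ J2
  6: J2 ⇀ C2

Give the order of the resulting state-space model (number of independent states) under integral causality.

2  (C1, C2 all integral)

β4 |J2  (Se1 (Se) sets effort on bond)
β5 |Sf1  (source Sf1 imposes f)
β1 |J2  (common-f at J2 fixed by 5)
β6 |J2  (J2: bond 5 brought flow, rest push out)
β0 |TF1  (TF TF1: opposite of bond 1)
β2 |J1  (1-jn J1 has f-setter on 0)
β3 |J1  (common-f at J1 fixed by 0)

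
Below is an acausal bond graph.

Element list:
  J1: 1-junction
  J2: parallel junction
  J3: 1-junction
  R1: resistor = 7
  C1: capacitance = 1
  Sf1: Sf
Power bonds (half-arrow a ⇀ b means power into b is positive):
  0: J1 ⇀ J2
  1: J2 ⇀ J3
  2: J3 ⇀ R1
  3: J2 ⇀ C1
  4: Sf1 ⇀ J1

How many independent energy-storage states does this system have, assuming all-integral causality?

b4 stroke at Sf1  (Sf1: flow source, stroke at near end)
b0 stroke at J1  (J1: bond 4 brought flow, rest push out)
b3 stroke at J2  (C1 outputs effort q/C1)
b1 stroke at J3  (common-e at J2 fixed by 3)
b2 stroke at R1  (J3: last free bond brings flow in)

1  (C1 all integral)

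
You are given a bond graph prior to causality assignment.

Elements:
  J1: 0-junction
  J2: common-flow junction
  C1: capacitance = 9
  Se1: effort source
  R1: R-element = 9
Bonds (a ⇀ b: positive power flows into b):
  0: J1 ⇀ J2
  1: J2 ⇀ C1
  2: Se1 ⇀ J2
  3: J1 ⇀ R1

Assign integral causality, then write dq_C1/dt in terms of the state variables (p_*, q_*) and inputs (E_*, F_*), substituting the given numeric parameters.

bond 2 |J2  (Se1 (Se) sets effort on bond)
bond 1 |J2  (C1 integral (e out))
bond 0 |J1  (only one flow-in slot at J2)
bond 3 |R1  (J1: bond 0 brought effort, rest push out)

dq_C1/dt = E_Se1/9 - q_C1/81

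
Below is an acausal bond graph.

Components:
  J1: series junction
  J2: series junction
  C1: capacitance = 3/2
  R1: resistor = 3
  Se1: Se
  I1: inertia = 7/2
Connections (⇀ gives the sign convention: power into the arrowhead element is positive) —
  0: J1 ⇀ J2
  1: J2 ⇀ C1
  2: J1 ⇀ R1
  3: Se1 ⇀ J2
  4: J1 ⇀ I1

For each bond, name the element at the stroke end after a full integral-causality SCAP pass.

bond 3 |J2  (Se1 fixes effort; stroke away)
bond 1 |J2  (C1 integral (e out))
bond 0 |J1  (J2: last free bond brings flow in)
bond 4 |I1  (I1: I, integral causality)
bond 2 |J1  (1-jn J1 has f-setter on 4)

β0 →J1
β1 →J2
β2 →J1
β3 →J2
β4 →I1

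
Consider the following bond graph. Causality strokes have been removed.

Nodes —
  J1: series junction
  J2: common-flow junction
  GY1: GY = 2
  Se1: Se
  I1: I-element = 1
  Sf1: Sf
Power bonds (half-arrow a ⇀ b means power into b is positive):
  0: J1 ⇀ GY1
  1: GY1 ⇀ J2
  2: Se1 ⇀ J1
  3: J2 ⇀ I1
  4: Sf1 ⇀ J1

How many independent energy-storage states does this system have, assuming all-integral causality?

bond 2 stroke→J1  (source Se1 imposes e)
bond 4 stroke→Sf1  (source Sf1 imposes f)
bond 0 stroke→J1  (1-jn J1 has f-setter on 4)
bond 1 stroke→J2  (GY1 both-in/both-out from 0)
bond 3 stroke→I1  (J2: last free bond brings flow in)

1  (I1 all integral)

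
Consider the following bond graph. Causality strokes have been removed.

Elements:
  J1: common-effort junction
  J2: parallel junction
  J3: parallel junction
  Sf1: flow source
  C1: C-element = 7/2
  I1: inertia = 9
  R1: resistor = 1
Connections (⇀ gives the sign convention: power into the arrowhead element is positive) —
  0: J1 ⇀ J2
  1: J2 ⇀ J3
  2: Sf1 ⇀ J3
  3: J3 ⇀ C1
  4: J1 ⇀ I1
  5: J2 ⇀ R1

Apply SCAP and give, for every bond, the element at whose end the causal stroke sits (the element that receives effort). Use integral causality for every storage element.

β0 stroke at J1
β1 stroke at J2
β2 stroke at Sf1
β3 stroke at J3
β4 stroke at I1
β5 stroke at R1

β2 stroke at Sf1  (Sf1 (Sf) sets flow on bond)
β3 stroke at J3  (prefer integral on C1)
β1 stroke at J2  (common-e at J3 fixed by 3)
β0 stroke at J1  (J2 effort already set via bond 1)
β5 stroke at R1  (0-jn J2 has e-setter on 1)
β4 stroke at I1  (J1: bond 0 brought effort, rest push out)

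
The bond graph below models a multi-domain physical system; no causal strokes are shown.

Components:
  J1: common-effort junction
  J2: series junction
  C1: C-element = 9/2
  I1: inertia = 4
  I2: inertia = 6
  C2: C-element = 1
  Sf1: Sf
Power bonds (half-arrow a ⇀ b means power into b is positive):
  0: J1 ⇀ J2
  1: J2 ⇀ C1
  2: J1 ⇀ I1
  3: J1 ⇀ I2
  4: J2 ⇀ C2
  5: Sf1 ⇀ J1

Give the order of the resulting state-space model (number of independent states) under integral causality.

4  (C1, C2, I1, I2 all integral)

β5 stroke→Sf1  (Sf1 fixes flow; stroke at Sf1)
β1 stroke→J2  (C1: C, integral causality)
β2 stroke→I1  (I1: I, integral causality)
β3 stroke→I2  (I2 outputs flow p/I2)
β0 stroke→J1  (only one effort-in slot at J1)
β4 stroke→J2  (J2 flow already set via bond 0)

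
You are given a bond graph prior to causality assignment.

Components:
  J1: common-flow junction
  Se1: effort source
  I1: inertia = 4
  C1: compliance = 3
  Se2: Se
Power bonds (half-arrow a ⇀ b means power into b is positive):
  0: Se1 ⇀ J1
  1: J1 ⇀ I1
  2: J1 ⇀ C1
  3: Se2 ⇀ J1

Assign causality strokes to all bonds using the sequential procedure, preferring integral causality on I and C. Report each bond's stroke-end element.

b0 stroke→J1
b1 stroke→I1
b2 stroke→J1
b3 stroke→J1

β0 stroke at J1  (Se1 (Se) sets effort on bond)
β3 stroke at J1  (Se2 (Se) sets effort on bond)
β1 stroke at I1  (prefer integral on I1)
β2 stroke at J1  (1-jn J1 has f-setter on 1)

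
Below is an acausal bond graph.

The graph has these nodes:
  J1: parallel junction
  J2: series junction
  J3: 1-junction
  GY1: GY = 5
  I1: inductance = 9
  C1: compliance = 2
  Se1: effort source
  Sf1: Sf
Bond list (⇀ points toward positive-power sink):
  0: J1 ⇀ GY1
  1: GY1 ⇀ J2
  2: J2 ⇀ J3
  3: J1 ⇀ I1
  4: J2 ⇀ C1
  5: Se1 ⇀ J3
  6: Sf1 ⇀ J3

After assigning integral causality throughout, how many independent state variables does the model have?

b5 →J3  (source Se1 imposes e)
b6 →Sf1  (Sf1 (Sf) sets flow on bond)
b2 →J3  (common-f at J3 fixed by 6)
b1 →J2  (J2 flow already set via bond 2)
b4 →J2  (common-f at J2 fixed by 2)
b0 →J1  (GY GY1: same side as bond 1)
b3 →I1  (common-e at J1 fixed by 0)

2  (C1, I1 all integral)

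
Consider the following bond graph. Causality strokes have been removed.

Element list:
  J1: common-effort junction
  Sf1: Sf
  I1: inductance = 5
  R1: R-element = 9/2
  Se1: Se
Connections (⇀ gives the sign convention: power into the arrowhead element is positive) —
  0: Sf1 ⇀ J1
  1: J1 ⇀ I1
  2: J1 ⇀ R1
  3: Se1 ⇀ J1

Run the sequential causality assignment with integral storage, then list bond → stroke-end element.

#0 stroke at Sf1  (Sf1 fixes flow; stroke at Sf1)
#3 stroke at J1  (source Se1 imposes e)
#1 stroke at I1  (0-jn J1 has e-setter on 3)
#2 stroke at R1  (0-jn J1 has e-setter on 3)

b0 stroke→Sf1
b1 stroke→I1
b2 stroke→R1
b3 stroke→J1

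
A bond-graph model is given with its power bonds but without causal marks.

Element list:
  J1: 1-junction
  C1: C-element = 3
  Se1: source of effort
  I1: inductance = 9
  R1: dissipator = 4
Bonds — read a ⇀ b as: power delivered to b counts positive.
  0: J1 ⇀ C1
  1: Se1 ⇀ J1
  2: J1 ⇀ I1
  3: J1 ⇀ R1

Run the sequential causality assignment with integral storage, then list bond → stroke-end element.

β1 stroke→J1  (Se1 (Se) sets effort on bond)
β0 stroke→J1  (prefer integral on C1)
β2 stroke→I1  (I1 outputs flow p/I1)
β3 stroke→J1  (common-f at J1 fixed by 2)

#0 |J1
#1 |J1
#2 |I1
#3 |J1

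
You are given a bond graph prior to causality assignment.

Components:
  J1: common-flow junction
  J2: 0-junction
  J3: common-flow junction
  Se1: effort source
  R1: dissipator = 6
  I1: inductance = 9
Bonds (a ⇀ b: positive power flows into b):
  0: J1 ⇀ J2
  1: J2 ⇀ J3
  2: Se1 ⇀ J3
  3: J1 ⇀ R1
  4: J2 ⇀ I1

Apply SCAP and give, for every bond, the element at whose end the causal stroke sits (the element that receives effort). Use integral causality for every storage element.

bond 0 stroke→J1
bond 1 stroke→J2
bond 2 stroke→J3
bond 3 stroke→R1
bond 4 stroke→I1

#2 stroke→J3  (Se1 fixes effort; stroke away)
#1 stroke→J2  (J3 needs exactly one f-in)
#0 stroke→J1  (0-jn J2 has e-setter on 1)
#4 stroke→I1  (common-e at J2 fixed by 1)
#3 stroke→R1  (only one flow-in slot at J1)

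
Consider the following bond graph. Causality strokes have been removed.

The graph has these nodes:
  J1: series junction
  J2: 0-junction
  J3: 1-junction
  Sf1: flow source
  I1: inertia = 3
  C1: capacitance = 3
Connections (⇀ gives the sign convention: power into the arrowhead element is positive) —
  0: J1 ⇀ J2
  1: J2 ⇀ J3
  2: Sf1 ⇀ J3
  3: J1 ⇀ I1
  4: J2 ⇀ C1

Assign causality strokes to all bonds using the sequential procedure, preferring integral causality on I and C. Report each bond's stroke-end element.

#0 |J1
#1 |J3
#2 |Sf1
#3 |I1
#4 |J2

#2 stroke→Sf1  (source Sf1 imposes f)
#1 stroke→J3  (J3: bond 2 brought flow, rest push out)
#3 stroke→I1  (I1 outputs flow p/I1)
#0 stroke→J1  (common-f at J1 fixed by 3)
#4 stroke→J2  (closing 0-jn rule on J2)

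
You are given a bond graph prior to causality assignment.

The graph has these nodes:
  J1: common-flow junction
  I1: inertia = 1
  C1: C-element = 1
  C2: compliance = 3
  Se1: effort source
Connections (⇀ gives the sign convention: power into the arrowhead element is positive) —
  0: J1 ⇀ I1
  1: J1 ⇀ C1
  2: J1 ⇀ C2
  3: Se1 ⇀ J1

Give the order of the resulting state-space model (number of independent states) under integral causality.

b3 stroke at J1  (Se1 (Se) sets effort on bond)
b0 stroke at I1  (prefer integral on I1)
b1 stroke at J1  (common-f at J1 fixed by 0)
b2 stroke at J1  (J1 flow already set via bond 0)

3  (C1, C2, I1 all integral)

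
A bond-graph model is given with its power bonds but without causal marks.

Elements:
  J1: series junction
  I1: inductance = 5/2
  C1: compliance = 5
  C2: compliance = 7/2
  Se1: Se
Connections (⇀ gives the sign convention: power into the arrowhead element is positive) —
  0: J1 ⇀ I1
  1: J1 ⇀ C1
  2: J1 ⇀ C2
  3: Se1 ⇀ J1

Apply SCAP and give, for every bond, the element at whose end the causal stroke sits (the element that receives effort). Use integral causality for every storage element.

β0 stroke→I1
β1 stroke→J1
β2 stroke→J1
β3 stroke→J1

b3 →J1  (Se1 fixes effort; stroke away)
b0 →I1  (prefer integral on I1)
b1 →J1  (J1: bond 0 brought flow, rest push out)
b2 →J1  (J1: bond 0 brought flow, rest push out)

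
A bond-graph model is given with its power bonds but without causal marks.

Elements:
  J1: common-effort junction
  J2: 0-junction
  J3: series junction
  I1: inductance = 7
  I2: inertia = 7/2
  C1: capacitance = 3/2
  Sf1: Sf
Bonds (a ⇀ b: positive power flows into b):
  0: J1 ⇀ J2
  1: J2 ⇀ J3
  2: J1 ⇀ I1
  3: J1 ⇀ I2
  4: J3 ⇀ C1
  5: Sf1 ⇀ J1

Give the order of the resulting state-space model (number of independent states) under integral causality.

β5 stroke→Sf1  (Sf1 (Sf) sets flow on bond)
β2 stroke→I1  (I1: I, integral causality)
β3 stroke→I2  (I2: I, integral causality)
β0 stroke→J1  (only one effort-in slot at J1)
β1 stroke→J2  (J2: last free bond brings effort in)
β4 stroke→J3  (common-f at J3 fixed by 1)

3  (C1, I1, I2 all integral)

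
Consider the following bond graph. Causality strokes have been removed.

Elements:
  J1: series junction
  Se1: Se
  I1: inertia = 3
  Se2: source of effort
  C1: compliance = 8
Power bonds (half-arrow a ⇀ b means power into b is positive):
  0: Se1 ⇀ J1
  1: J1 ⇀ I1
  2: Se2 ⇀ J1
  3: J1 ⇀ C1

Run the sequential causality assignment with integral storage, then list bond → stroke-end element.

bond 0 stroke→J1  (Se1 (Se) sets effort on bond)
bond 2 stroke→J1  (Se2 fixes effort; stroke away)
bond 1 stroke→I1  (prefer integral on I1)
bond 3 stroke→J1  (J1: bond 1 brought flow, rest push out)

bond 0 stroke at J1
bond 1 stroke at I1
bond 2 stroke at J1
bond 3 stroke at J1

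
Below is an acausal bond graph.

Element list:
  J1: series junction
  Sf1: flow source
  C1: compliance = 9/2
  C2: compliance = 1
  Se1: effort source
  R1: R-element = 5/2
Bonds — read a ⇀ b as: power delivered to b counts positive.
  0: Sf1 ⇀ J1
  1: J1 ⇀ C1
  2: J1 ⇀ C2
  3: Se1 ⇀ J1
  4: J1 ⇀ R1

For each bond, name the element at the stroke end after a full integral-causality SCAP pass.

β0 stroke at Sf1
β1 stroke at J1
β2 stroke at J1
β3 stroke at J1
β4 stroke at J1

#0 →Sf1  (source Sf1 imposes f)
#3 →J1  (Se1 (Se) sets effort on bond)
#1 →J1  (common-f at J1 fixed by 0)
#2 →J1  (common-f at J1 fixed by 0)
#4 →J1  (J1 flow already set via bond 0)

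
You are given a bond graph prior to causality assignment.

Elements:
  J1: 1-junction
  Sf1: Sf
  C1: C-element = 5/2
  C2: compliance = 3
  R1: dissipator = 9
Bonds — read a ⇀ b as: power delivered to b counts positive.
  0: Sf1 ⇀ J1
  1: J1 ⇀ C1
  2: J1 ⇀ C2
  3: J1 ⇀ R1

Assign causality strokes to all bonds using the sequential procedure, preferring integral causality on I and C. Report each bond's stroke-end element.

#0 →Sf1
#1 →J1
#2 →J1
#3 →J1

b0 stroke→Sf1  (Sf1 (Sf) sets flow on bond)
b1 stroke→J1  (common-f at J1 fixed by 0)
b2 stroke→J1  (common-f at J1 fixed by 0)
b3 stroke→J1  (J1: bond 0 brought flow, rest push out)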